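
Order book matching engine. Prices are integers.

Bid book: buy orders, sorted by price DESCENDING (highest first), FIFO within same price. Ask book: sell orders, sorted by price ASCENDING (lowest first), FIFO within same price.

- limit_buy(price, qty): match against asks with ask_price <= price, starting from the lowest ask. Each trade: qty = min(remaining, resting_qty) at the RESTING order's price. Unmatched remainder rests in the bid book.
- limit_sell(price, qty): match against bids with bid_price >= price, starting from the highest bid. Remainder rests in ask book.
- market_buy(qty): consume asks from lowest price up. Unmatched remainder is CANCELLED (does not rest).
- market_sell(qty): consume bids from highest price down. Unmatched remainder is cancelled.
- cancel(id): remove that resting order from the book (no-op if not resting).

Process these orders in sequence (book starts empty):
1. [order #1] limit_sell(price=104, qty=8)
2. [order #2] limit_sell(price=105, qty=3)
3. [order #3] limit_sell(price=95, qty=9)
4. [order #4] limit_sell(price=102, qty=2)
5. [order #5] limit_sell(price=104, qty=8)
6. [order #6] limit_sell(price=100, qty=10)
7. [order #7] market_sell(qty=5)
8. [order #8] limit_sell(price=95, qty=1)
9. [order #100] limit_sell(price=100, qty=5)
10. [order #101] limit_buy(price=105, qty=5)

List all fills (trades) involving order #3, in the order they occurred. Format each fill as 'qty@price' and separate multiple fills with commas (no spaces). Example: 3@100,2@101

After op 1 [order #1] limit_sell(price=104, qty=8): fills=none; bids=[-] asks=[#1:8@104]
After op 2 [order #2] limit_sell(price=105, qty=3): fills=none; bids=[-] asks=[#1:8@104 #2:3@105]
After op 3 [order #3] limit_sell(price=95, qty=9): fills=none; bids=[-] asks=[#3:9@95 #1:8@104 #2:3@105]
After op 4 [order #4] limit_sell(price=102, qty=2): fills=none; bids=[-] asks=[#3:9@95 #4:2@102 #1:8@104 #2:3@105]
After op 5 [order #5] limit_sell(price=104, qty=8): fills=none; bids=[-] asks=[#3:9@95 #4:2@102 #1:8@104 #5:8@104 #2:3@105]
After op 6 [order #6] limit_sell(price=100, qty=10): fills=none; bids=[-] asks=[#3:9@95 #6:10@100 #4:2@102 #1:8@104 #5:8@104 #2:3@105]
After op 7 [order #7] market_sell(qty=5): fills=none; bids=[-] asks=[#3:9@95 #6:10@100 #4:2@102 #1:8@104 #5:8@104 #2:3@105]
After op 8 [order #8] limit_sell(price=95, qty=1): fills=none; bids=[-] asks=[#3:9@95 #8:1@95 #6:10@100 #4:2@102 #1:8@104 #5:8@104 #2:3@105]
After op 9 [order #100] limit_sell(price=100, qty=5): fills=none; bids=[-] asks=[#3:9@95 #8:1@95 #6:10@100 #100:5@100 #4:2@102 #1:8@104 #5:8@104 #2:3@105]
After op 10 [order #101] limit_buy(price=105, qty=5): fills=#101x#3:5@95; bids=[-] asks=[#3:4@95 #8:1@95 #6:10@100 #100:5@100 #4:2@102 #1:8@104 #5:8@104 #2:3@105]

Answer: 5@95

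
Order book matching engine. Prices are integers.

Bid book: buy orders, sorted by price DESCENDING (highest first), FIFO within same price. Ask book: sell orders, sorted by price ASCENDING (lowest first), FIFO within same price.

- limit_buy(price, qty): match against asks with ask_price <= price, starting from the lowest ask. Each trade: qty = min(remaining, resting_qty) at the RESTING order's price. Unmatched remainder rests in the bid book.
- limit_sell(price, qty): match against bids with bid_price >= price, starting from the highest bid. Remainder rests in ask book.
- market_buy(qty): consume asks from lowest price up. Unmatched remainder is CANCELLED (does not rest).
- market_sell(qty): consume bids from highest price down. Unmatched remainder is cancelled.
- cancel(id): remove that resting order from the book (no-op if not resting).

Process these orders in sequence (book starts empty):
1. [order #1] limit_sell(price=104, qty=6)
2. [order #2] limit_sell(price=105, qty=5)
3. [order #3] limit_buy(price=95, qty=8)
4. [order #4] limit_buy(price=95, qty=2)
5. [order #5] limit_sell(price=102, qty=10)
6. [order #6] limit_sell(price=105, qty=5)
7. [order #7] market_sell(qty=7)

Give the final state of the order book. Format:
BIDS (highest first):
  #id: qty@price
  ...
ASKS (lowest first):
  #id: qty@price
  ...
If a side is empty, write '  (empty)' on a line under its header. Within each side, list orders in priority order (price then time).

Answer: BIDS (highest first):
  #3: 1@95
  #4: 2@95
ASKS (lowest first):
  #5: 10@102
  #1: 6@104
  #2: 5@105
  #6: 5@105

Derivation:
After op 1 [order #1] limit_sell(price=104, qty=6): fills=none; bids=[-] asks=[#1:6@104]
After op 2 [order #2] limit_sell(price=105, qty=5): fills=none; bids=[-] asks=[#1:6@104 #2:5@105]
After op 3 [order #3] limit_buy(price=95, qty=8): fills=none; bids=[#3:8@95] asks=[#1:6@104 #2:5@105]
After op 4 [order #4] limit_buy(price=95, qty=2): fills=none; bids=[#3:8@95 #4:2@95] asks=[#1:6@104 #2:5@105]
After op 5 [order #5] limit_sell(price=102, qty=10): fills=none; bids=[#3:8@95 #4:2@95] asks=[#5:10@102 #1:6@104 #2:5@105]
After op 6 [order #6] limit_sell(price=105, qty=5): fills=none; bids=[#3:8@95 #4:2@95] asks=[#5:10@102 #1:6@104 #2:5@105 #6:5@105]
After op 7 [order #7] market_sell(qty=7): fills=#3x#7:7@95; bids=[#3:1@95 #4:2@95] asks=[#5:10@102 #1:6@104 #2:5@105 #6:5@105]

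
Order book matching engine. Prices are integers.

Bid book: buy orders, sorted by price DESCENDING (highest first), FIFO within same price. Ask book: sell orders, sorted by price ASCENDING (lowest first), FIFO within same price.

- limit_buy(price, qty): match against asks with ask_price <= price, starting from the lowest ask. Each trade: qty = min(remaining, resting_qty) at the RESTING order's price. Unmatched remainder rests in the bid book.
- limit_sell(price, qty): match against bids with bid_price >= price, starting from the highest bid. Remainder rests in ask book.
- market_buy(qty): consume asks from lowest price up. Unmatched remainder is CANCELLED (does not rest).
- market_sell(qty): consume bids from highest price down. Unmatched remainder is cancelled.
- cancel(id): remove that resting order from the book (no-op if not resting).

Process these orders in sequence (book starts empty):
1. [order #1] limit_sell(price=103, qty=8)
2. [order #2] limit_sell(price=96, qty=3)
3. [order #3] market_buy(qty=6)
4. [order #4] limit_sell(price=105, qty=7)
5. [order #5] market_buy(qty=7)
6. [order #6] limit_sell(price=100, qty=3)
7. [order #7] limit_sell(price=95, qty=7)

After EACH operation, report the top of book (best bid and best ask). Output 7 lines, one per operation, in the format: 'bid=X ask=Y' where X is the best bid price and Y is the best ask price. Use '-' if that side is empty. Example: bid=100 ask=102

After op 1 [order #1] limit_sell(price=103, qty=8): fills=none; bids=[-] asks=[#1:8@103]
After op 2 [order #2] limit_sell(price=96, qty=3): fills=none; bids=[-] asks=[#2:3@96 #1:8@103]
After op 3 [order #3] market_buy(qty=6): fills=#3x#2:3@96 #3x#1:3@103; bids=[-] asks=[#1:5@103]
After op 4 [order #4] limit_sell(price=105, qty=7): fills=none; bids=[-] asks=[#1:5@103 #4:7@105]
After op 5 [order #5] market_buy(qty=7): fills=#5x#1:5@103 #5x#4:2@105; bids=[-] asks=[#4:5@105]
After op 6 [order #6] limit_sell(price=100, qty=3): fills=none; bids=[-] asks=[#6:3@100 #4:5@105]
After op 7 [order #7] limit_sell(price=95, qty=7): fills=none; bids=[-] asks=[#7:7@95 #6:3@100 #4:5@105]

Answer: bid=- ask=103
bid=- ask=96
bid=- ask=103
bid=- ask=103
bid=- ask=105
bid=- ask=100
bid=- ask=95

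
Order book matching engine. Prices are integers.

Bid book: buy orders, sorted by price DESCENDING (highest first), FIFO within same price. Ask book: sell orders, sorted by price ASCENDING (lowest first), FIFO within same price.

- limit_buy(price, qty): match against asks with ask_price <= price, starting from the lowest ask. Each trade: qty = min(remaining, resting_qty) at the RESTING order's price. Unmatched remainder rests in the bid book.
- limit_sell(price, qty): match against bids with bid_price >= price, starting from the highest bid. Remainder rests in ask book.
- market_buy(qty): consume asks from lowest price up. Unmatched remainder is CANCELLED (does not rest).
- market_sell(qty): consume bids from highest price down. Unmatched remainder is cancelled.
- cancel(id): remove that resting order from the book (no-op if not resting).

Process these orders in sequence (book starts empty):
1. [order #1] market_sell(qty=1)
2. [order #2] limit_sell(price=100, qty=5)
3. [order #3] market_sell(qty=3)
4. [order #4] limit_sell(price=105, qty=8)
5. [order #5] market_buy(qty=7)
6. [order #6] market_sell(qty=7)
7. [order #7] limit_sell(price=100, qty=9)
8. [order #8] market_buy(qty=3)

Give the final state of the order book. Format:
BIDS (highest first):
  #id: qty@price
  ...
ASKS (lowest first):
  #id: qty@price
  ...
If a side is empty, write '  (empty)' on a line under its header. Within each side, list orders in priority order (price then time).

After op 1 [order #1] market_sell(qty=1): fills=none; bids=[-] asks=[-]
After op 2 [order #2] limit_sell(price=100, qty=5): fills=none; bids=[-] asks=[#2:5@100]
After op 3 [order #3] market_sell(qty=3): fills=none; bids=[-] asks=[#2:5@100]
After op 4 [order #4] limit_sell(price=105, qty=8): fills=none; bids=[-] asks=[#2:5@100 #4:8@105]
After op 5 [order #5] market_buy(qty=7): fills=#5x#2:5@100 #5x#4:2@105; bids=[-] asks=[#4:6@105]
After op 6 [order #6] market_sell(qty=7): fills=none; bids=[-] asks=[#4:6@105]
After op 7 [order #7] limit_sell(price=100, qty=9): fills=none; bids=[-] asks=[#7:9@100 #4:6@105]
After op 8 [order #8] market_buy(qty=3): fills=#8x#7:3@100; bids=[-] asks=[#7:6@100 #4:6@105]

Answer: BIDS (highest first):
  (empty)
ASKS (lowest first):
  #7: 6@100
  #4: 6@105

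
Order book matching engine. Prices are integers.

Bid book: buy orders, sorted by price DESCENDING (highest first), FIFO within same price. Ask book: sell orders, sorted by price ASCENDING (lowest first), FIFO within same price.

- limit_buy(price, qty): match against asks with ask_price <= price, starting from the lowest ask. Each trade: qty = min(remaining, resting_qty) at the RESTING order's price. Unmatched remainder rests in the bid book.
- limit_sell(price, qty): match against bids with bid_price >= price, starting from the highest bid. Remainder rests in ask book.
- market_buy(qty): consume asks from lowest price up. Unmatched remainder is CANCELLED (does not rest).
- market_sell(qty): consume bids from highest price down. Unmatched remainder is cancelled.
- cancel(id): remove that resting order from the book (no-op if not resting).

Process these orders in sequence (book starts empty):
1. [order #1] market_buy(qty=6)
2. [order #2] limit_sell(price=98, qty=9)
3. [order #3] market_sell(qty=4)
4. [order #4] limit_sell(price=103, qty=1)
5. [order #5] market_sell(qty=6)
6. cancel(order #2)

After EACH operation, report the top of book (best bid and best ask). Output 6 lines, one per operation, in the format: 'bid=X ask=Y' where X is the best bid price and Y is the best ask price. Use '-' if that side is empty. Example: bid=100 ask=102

Answer: bid=- ask=-
bid=- ask=98
bid=- ask=98
bid=- ask=98
bid=- ask=98
bid=- ask=103

Derivation:
After op 1 [order #1] market_buy(qty=6): fills=none; bids=[-] asks=[-]
After op 2 [order #2] limit_sell(price=98, qty=9): fills=none; bids=[-] asks=[#2:9@98]
After op 3 [order #3] market_sell(qty=4): fills=none; bids=[-] asks=[#2:9@98]
After op 4 [order #4] limit_sell(price=103, qty=1): fills=none; bids=[-] asks=[#2:9@98 #4:1@103]
After op 5 [order #5] market_sell(qty=6): fills=none; bids=[-] asks=[#2:9@98 #4:1@103]
After op 6 cancel(order #2): fills=none; bids=[-] asks=[#4:1@103]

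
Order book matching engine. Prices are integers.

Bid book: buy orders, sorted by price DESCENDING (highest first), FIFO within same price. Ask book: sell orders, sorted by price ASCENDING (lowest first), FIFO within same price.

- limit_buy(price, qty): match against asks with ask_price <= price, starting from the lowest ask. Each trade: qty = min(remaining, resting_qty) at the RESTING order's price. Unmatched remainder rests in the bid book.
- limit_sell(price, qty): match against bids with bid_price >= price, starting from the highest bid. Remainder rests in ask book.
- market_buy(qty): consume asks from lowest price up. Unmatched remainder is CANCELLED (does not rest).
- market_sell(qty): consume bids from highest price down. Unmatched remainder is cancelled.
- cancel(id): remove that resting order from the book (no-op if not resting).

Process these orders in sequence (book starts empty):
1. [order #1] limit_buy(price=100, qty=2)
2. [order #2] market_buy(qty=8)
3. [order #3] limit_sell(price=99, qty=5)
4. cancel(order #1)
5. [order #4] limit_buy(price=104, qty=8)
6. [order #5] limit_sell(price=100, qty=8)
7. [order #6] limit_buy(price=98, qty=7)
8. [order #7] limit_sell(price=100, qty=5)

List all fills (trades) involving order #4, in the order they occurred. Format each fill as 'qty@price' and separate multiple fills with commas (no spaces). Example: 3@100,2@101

Answer: 3@99,5@104

Derivation:
After op 1 [order #1] limit_buy(price=100, qty=2): fills=none; bids=[#1:2@100] asks=[-]
After op 2 [order #2] market_buy(qty=8): fills=none; bids=[#1:2@100] asks=[-]
After op 3 [order #3] limit_sell(price=99, qty=5): fills=#1x#3:2@100; bids=[-] asks=[#3:3@99]
After op 4 cancel(order #1): fills=none; bids=[-] asks=[#3:3@99]
After op 5 [order #4] limit_buy(price=104, qty=8): fills=#4x#3:3@99; bids=[#4:5@104] asks=[-]
After op 6 [order #5] limit_sell(price=100, qty=8): fills=#4x#5:5@104; bids=[-] asks=[#5:3@100]
After op 7 [order #6] limit_buy(price=98, qty=7): fills=none; bids=[#6:7@98] asks=[#5:3@100]
After op 8 [order #7] limit_sell(price=100, qty=5): fills=none; bids=[#6:7@98] asks=[#5:3@100 #7:5@100]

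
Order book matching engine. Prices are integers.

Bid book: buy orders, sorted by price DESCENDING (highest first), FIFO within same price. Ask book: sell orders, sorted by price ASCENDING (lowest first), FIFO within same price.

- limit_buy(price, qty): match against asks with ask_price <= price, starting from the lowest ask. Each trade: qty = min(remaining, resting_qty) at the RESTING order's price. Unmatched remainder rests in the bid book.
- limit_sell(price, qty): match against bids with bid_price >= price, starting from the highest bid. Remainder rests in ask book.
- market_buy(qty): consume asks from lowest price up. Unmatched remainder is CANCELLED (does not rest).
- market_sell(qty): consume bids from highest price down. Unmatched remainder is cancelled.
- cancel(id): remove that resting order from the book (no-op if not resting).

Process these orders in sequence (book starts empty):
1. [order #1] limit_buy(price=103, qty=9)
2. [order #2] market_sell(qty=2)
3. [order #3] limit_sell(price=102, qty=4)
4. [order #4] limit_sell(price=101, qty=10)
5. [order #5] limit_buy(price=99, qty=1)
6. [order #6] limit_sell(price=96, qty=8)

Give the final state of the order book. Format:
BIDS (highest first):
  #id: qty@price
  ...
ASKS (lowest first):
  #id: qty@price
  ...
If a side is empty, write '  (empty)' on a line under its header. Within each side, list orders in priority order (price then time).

After op 1 [order #1] limit_buy(price=103, qty=9): fills=none; bids=[#1:9@103] asks=[-]
After op 2 [order #2] market_sell(qty=2): fills=#1x#2:2@103; bids=[#1:7@103] asks=[-]
After op 3 [order #3] limit_sell(price=102, qty=4): fills=#1x#3:4@103; bids=[#1:3@103] asks=[-]
After op 4 [order #4] limit_sell(price=101, qty=10): fills=#1x#4:3@103; bids=[-] asks=[#4:7@101]
After op 5 [order #5] limit_buy(price=99, qty=1): fills=none; bids=[#5:1@99] asks=[#4:7@101]
After op 6 [order #6] limit_sell(price=96, qty=8): fills=#5x#6:1@99; bids=[-] asks=[#6:7@96 #4:7@101]

Answer: BIDS (highest first):
  (empty)
ASKS (lowest first):
  #6: 7@96
  #4: 7@101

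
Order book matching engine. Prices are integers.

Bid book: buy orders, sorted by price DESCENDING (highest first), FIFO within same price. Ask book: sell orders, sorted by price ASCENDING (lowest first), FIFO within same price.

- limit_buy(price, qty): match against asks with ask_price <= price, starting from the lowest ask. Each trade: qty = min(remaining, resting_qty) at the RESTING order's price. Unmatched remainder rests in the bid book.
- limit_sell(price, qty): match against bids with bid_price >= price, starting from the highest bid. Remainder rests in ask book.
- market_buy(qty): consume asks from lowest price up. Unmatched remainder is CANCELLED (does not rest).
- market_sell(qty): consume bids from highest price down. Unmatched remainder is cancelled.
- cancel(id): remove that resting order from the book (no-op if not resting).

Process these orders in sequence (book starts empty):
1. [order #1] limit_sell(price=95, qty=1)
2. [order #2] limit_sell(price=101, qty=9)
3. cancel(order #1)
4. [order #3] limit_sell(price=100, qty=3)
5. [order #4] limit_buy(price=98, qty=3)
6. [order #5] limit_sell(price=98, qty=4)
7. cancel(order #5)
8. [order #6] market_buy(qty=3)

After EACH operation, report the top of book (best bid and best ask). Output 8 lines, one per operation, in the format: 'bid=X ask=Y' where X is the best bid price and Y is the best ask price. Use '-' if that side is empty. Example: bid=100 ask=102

Answer: bid=- ask=95
bid=- ask=95
bid=- ask=101
bid=- ask=100
bid=98 ask=100
bid=- ask=98
bid=- ask=100
bid=- ask=101

Derivation:
After op 1 [order #1] limit_sell(price=95, qty=1): fills=none; bids=[-] asks=[#1:1@95]
After op 2 [order #2] limit_sell(price=101, qty=9): fills=none; bids=[-] asks=[#1:1@95 #2:9@101]
After op 3 cancel(order #1): fills=none; bids=[-] asks=[#2:9@101]
After op 4 [order #3] limit_sell(price=100, qty=3): fills=none; bids=[-] asks=[#3:3@100 #2:9@101]
After op 5 [order #4] limit_buy(price=98, qty=3): fills=none; bids=[#4:3@98] asks=[#3:3@100 #2:9@101]
After op 6 [order #5] limit_sell(price=98, qty=4): fills=#4x#5:3@98; bids=[-] asks=[#5:1@98 #3:3@100 #2:9@101]
After op 7 cancel(order #5): fills=none; bids=[-] asks=[#3:3@100 #2:9@101]
After op 8 [order #6] market_buy(qty=3): fills=#6x#3:3@100; bids=[-] asks=[#2:9@101]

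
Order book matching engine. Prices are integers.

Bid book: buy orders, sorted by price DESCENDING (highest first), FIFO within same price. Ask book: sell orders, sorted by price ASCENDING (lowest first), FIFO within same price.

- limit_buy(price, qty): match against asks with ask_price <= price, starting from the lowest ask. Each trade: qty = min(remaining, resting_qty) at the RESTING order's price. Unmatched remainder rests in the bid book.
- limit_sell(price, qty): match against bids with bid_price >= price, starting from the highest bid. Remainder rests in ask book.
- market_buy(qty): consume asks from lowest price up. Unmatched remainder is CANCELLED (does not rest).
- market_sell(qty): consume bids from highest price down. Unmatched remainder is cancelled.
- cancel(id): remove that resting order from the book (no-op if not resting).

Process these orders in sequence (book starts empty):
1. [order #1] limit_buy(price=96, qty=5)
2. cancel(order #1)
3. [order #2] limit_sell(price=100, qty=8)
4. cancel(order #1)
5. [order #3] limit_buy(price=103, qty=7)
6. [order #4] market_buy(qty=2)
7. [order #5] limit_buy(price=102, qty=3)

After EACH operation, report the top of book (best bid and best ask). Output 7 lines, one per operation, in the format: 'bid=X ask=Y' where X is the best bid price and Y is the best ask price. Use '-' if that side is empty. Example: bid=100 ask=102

After op 1 [order #1] limit_buy(price=96, qty=5): fills=none; bids=[#1:5@96] asks=[-]
After op 2 cancel(order #1): fills=none; bids=[-] asks=[-]
After op 3 [order #2] limit_sell(price=100, qty=8): fills=none; bids=[-] asks=[#2:8@100]
After op 4 cancel(order #1): fills=none; bids=[-] asks=[#2:8@100]
After op 5 [order #3] limit_buy(price=103, qty=7): fills=#3x#2:7@100; bids=[-] asks=[#2:1@100]
After op 6 [order #4] market_buy(qty=2): fills=#4x#2:1@100; bids=[-] asks=[-]
After op 7 [order #5] limit_buy(price=102, qty=3): fills=none; bids=[#5:3@102] asks=[-]

Answer: bid=96 ask=-
bid=- ask=-
bid=- ask=100
bid=- ask=100
bid=- ask=100
bid=- ask=-
bid=102 ask=-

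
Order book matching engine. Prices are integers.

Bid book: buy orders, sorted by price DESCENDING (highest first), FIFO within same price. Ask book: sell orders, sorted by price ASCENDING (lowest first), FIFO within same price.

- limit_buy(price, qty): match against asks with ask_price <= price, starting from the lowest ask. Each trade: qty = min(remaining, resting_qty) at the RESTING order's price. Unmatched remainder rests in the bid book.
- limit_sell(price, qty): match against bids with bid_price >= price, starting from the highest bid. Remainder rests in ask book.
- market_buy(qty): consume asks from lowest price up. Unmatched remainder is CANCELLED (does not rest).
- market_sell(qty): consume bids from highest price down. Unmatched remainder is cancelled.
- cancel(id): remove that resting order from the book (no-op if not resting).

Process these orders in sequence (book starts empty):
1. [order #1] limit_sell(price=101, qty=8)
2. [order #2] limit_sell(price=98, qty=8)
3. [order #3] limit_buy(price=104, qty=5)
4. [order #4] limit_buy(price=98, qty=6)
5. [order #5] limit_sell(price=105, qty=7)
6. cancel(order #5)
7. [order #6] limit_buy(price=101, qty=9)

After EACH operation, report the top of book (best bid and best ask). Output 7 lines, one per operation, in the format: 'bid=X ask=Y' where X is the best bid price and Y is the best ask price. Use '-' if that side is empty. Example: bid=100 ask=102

After op 1 [order #1] limit_sell(price=101, qty=8): fills=none; bids=[-] asks=[#1:8@101]
After op 2 [order #2] limit_sell(price=98, qty=8): fills=none; bids=[-] asks=[#2:8@98 #1:8@101]
After op 3 [order #3] limit_buy(price=104, qty=5): fills=#3x#2:5@98; bids=[-] asks=[#2:3@98 #1:8@101]
After op 4 [order #4] limit_buy(price=98, qty=6): fills=#4x#2:3@98; bids=[#4:3@98] asks=[#1:8@101]
After op 5 [order #5] limit_sell(price=105, qty=7): fills=none; bids=[#4:3@98] asks=[#1:8@101 #5:7@105]
After op 6 cancel(order #5): fills=none; bids=[#4:3@98] asks=[#1:8@101]
After op 7 [order #6] limit_buy(price=101, qty=9): fills=#6x#1:8@101; bids=[#6:1@101 #4:3@98] asks=[-]

Answer: bid=- ask=101
bid=- ask=98
bid=- ask=98
bid=98 ask=101
bid=98 ask=101
bid=98 ask=101
bid=101 ask=-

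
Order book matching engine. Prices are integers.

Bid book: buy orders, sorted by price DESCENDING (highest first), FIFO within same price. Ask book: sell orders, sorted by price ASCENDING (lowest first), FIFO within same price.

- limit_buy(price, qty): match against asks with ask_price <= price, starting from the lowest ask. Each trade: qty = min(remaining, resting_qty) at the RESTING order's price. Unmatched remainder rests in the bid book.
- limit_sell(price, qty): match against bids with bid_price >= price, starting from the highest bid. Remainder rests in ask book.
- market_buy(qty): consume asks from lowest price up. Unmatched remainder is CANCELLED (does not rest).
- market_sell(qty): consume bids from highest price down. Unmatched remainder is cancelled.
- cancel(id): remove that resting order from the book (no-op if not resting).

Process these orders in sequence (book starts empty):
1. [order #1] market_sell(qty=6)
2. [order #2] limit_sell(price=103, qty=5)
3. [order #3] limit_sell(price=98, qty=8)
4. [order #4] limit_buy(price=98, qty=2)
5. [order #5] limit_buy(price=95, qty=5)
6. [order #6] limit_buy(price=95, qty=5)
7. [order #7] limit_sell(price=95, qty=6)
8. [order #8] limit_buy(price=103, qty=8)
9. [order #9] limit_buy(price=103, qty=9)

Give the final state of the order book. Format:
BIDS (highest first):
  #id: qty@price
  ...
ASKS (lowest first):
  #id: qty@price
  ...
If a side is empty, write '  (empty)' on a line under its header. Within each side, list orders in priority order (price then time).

After op 1 [order #1] market_sell(qty=6): fills=none; bids=[-] asks=[-]
After op 2 [order #2] limit_sell(price=103, qty=5): fills=none; bids=[-] asks=[#2:5@103]
After op 3 [order #3] limit_sell(price=98, qty=8): fills=none; bids=[-] asks=[#3:8@98 #2:5@103]
After op 4 [order #4] limit_buy(price=98, qty=2): fills=#4x#3:2@98; bids=[-] asks=[#3:6@98 #2:5@103]
After op 5 [order #5] limit_buy(price=95, qty=5): fills=none; bids=[#5:5@95] asks=[#3:6@98 #2:5@103]
After op 6 [order #6] limit_buy(price=95, qty=5): fills=none; bids=[#5:5@95 #6:5@95] asks=[#3:6@98 #2:5@103]
After op 7 [order #7] limit_sell(price=95, qty=6): fills=#5x#7:5@95 #6x#7:1@95; bids=[#6:4@95] asks=[#3:6@98 #2:5@103]
After op 8 [order #8] limit_buy(price=103, qty=8): fills=#8x#3:6@98 #8x#2:2@103; bids=[#6:4@95] asks=[#2:3@103]
After op 9 [order #9] limit_buy(price=103, qty=9): fills=#9x#2:3@103; bids=[#9:6@103 #6:4@95] asks=[-]

Answer: BIDS (highest first):
  #9: 6@103
  #6: 4@95
ASKS (lowest first):
  (empty)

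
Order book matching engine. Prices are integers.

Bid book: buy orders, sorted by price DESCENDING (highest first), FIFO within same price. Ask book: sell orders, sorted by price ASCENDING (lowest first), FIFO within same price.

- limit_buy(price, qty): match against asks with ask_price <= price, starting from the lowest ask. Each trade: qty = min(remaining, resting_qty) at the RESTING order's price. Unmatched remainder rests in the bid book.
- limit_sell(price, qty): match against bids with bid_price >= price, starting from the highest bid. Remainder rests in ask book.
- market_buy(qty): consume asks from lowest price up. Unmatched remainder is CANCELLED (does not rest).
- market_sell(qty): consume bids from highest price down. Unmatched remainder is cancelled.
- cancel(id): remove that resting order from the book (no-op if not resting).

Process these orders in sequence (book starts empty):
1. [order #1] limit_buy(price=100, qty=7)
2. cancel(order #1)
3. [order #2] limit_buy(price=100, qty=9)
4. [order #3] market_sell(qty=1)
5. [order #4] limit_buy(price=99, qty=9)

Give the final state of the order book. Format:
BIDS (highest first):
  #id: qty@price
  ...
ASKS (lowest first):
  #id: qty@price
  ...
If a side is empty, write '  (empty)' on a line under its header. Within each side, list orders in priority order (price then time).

Answer: BIDS (highest first):
  #2: 8@100
  #4: 9@99
ASKS (lowest first):
  (empty)

Derivation:
After op 1 [order #1] limit_buy(price=100, qty=7): fills=none; bids=[#1:7@100] asks=[-]
After op 2 cancel(order #1): fills=none; bids=[-] asks=[-]
After op 3 [order #2] limit_buy(price=100, qty=9): fills=none; bids=[#2:9@100] asks=[-]
After op 4 [order #3] market_sell(qty=1): fills=#2x#3:1@100; bids=[#2:8@100] asks=[-]
After op 5 [order #4] limit_buy(price=99, qty=9): fills=none; bids=[#2:8@100 #4:9@99] asks=[-]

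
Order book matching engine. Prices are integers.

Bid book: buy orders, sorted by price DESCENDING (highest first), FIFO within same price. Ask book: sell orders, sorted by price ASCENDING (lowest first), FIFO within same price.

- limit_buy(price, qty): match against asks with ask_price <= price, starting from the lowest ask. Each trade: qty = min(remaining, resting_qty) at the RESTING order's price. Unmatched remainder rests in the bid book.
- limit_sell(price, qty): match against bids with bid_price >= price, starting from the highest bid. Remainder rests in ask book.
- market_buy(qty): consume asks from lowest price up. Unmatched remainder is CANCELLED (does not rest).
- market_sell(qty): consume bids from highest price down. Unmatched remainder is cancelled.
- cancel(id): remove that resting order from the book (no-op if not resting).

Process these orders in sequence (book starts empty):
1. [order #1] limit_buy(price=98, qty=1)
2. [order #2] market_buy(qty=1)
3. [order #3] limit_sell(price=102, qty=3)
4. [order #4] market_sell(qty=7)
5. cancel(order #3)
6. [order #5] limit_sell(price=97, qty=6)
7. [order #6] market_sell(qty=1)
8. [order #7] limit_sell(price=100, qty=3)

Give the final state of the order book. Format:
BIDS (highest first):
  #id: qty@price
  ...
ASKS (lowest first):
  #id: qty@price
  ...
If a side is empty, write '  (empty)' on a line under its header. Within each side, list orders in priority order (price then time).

After op 1 [order #1] limit_buy(price=98, qty=1): fills=none; bids=[#1:1@98] asks=[-]
After op 2 [order #2] market_buy(qty=1): fills=none; bids=[#1:1@98] asks=[-]
After op 3 [order #3] limit_sell(price=102, qty=3): fills=none; bids=[#1:1@98] asks=[#3:3@102]
After op 4 [order #4] market_sell(qty=7): fills=#1x#4:1@98; bids=[-] asks=[#3:3@102]
After op 5 cancel(order #3): fills=none; bids=[-] asks=[-]
After op 6 [order #5] limit_sell(price=97, qty=6): fills=none; bids=[-] asks=[#5:6@97]
After op 7 [order #6] market_sell(qty=1): fills=none; bids=[-] asks=[#5:6@97]
After op 8 [order #7] limit_sell(price=100, qty=3): fills=none; bids=[-] asks=[#5:6@97 #7:3@100]

Answer: BIDS (highest first):
  (empty)
ASKS (lowest first):
  #5: 6@97
  #7: 3@100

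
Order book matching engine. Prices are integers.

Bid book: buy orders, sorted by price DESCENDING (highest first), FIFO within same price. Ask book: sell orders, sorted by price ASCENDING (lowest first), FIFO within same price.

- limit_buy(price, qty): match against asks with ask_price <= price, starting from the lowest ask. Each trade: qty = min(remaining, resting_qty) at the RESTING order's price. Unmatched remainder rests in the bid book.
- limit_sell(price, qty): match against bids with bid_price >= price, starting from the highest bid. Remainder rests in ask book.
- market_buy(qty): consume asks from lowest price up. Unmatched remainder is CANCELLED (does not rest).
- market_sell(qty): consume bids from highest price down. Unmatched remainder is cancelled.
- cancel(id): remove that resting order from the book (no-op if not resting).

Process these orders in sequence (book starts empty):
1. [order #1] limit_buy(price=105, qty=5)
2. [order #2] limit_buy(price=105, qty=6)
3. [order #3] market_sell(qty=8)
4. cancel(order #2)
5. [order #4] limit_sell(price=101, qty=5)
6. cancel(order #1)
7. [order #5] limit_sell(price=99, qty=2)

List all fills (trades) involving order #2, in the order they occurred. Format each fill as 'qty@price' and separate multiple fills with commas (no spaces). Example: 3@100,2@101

After op 1 [order #1] limit_buy(price=105, qty=5): fills=none; bids=[#1:5@105] asks=[-]
After op 2 [order #2] limit_buy(price=105, qty=6): fills=none; bids=[#1:5@105 #2:6@105] asks=[-]
After op 3 [order #3] market_sell(qty=8): fills=#1x#3:5@105 #2x#3:3@105; bids=[#2:3@105] asks=[-]
After op 4 cancel(order #2): fills=none; bids=[-] asks=[-]
After op 5 [order #4] limit_sell(price=101, qty=5): fills=none; bids=[-] asks=[#4:5@101]
After op 6 cancel(order #1): fills=none; bids=[-] asks=[#4:5@101]
After op 7 [order #5] limit_sell(price=99, qty=2): fills=none; bids=[-] asks=[#5:2@99 #4:5@101]

Answer: 3@105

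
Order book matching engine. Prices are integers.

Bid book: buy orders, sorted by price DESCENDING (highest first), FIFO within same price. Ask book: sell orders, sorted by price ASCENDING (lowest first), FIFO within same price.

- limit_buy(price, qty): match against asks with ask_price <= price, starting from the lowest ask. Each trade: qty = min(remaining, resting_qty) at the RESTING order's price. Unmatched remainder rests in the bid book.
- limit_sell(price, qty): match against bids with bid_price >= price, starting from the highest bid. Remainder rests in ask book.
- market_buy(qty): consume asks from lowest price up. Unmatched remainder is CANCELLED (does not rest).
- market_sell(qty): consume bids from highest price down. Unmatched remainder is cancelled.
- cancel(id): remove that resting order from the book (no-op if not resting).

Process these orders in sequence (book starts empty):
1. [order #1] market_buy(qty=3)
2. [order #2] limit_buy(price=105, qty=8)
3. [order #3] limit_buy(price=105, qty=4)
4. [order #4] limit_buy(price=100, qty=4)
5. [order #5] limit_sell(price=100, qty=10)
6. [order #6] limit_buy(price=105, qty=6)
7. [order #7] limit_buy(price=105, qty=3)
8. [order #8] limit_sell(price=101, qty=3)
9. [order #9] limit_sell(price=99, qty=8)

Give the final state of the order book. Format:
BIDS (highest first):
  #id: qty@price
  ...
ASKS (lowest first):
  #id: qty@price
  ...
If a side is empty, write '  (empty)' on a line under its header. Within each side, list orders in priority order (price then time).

Answer: BIDS (highest first):
  #4: 4@100
ASKS (lowest first):
  (empty)

Derivation:
After op 1 [order #1] market_buy(qty=3): fills=none; bids=[-] asks=[-]
After op 2 [order #2] limit_buy(price=105, qty=8): fills=none; bids=[#2:8@105] asks=[-]
After op 3 [order #3] limit_buy(price=105, qty=4): fills=none; bids=[#2:8@105 #3:4@105] asks=[-]
After op 4 [order #4] limit_buy(price=100, qty=4): fills=none; bids=[#2:8@105 #3:4@105 #4:4@100] asks=[-]
After op 5 [order #5] limit_sell(price=100, qty=10): fills=#2x#5:8@105 #3x#5:2@105; bids=[#3:2@105 #4:4@100] asks=[-]
After op 6 [order #6] limit_buy(price=105, qty=6): fills=none; bids=[#3:2@105 #6:6@105 #4:4@100] asks=[-]
After op 7 [order #7] limit_buy(price=105, qty=3): fills=none; bids=[#3:2@105 #6:6@105 #7:3@105 #4:4@100] asks=[-]
After op 8 [order #8] limit_sell(price=101, qty=3): fills=#3x#8:2@105 #6x#8:1@105; bids=[#6:5@105 #7:3@105 #4:4@100] asks=[-]
After op 9 [order #9] limit_sell(price=99, qty=8): fills=#6x#9:5@105 #7x#9:3@105; bids=[#4:4@100] asks=[-]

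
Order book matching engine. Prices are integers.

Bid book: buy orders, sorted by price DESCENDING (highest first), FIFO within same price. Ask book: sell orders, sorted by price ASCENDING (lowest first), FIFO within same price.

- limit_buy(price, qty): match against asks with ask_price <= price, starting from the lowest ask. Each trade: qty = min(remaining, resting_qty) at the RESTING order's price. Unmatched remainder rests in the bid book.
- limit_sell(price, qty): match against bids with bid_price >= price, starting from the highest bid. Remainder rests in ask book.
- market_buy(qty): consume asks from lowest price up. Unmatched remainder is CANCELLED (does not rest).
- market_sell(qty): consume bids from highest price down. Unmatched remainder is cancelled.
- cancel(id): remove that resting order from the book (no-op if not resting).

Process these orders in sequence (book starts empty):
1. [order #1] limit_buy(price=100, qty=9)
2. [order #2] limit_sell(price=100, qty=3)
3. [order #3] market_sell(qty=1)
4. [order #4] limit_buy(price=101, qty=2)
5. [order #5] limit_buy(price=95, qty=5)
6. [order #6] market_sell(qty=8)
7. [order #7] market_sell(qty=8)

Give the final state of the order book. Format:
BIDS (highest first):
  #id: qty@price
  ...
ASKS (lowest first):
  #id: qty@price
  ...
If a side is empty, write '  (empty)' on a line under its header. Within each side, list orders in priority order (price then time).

After op 1 [order #1] limit_buy(price=100, qty=9): fills=none; bids=[#1:9@100] asks=[-]
After op 2 [order #2] limit_sell(price=100, qty=3): fills=#1x#2:3@100; bids=[#1:6@100] asks=[-]
After op 3 [order #3] market_sell(qty=1): fills=#1x#3:1@100; bids=[#1:5@100] asks=[-]
After op 4 [order #4] limit_buy(price=101, qty=2): fills=none; bids=[#4:2@101 #1:5@100] asks=[-]
After op 5 [order #5] limit_buy(price=95, qty=5): fills=none; bids=[#4:2@101 #1:5@100 #5:5@95] asks=[-]
After op 6 [order #6] market_sell(qty=8): fills=#4x#6:2@101 #1x#6:5@100 #5x#6:1@95; bids=[#5:4@95] asks=[-]
After op 7 [order #7] market_sell(qty=8): fills=#5x#7:4@95; bids=[-] asks=[-]

Answer: BIDS (highest first):
  (empty)
ASKS (lowest first):
  (empty)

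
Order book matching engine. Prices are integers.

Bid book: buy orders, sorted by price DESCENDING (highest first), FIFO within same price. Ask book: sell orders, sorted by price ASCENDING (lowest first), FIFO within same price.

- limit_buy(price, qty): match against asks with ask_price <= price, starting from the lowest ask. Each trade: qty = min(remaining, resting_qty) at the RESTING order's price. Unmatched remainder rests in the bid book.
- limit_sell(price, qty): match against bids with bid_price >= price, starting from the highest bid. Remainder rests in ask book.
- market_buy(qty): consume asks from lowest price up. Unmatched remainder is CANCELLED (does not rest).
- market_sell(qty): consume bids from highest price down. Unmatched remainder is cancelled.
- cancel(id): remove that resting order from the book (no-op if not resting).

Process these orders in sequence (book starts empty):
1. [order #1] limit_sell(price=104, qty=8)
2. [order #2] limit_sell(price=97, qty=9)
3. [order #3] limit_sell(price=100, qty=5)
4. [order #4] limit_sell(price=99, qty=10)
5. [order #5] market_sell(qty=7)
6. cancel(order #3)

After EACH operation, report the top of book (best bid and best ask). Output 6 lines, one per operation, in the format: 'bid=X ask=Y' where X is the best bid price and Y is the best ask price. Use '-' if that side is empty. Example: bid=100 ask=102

After op 1 [order #1] limit_sell(price=104, qty=8): fills=none; bids=[-] asks=[#1:8@104]
After op 2 [order #2] limit_sell(price=97, qty=9): fills=none; bids=[-] asks=[#2:9@97 #1:8@104]
After op 3 [order #3] limit_sell(price=100, qty=5): fills=none; bids=[-] asks=[#2:9@97 #3:5@100 #1:8@104]
After op 4 [order #4] limit_sell(price=99, qty=10): fills=none; bids=[-] asks=[#2:9@97 #4:10@99 #3:5@100 #1:8@104]
After op 5 [order #5] market_sell(qty=7): fills=none; bids=[-] asks=[#2:9@97 #4:10@99 #3:5@100 #1:8@104]
After op 6 cancel(order #3): fills=none; bids=[-] asks=[#2:9@97 #4:10@99 #1:8@104]

Answer: bid=- ask=104
bid=- ask=97
bid=- ask=97
bid=- ask=97
bid=- ask=97
bid=- ask=97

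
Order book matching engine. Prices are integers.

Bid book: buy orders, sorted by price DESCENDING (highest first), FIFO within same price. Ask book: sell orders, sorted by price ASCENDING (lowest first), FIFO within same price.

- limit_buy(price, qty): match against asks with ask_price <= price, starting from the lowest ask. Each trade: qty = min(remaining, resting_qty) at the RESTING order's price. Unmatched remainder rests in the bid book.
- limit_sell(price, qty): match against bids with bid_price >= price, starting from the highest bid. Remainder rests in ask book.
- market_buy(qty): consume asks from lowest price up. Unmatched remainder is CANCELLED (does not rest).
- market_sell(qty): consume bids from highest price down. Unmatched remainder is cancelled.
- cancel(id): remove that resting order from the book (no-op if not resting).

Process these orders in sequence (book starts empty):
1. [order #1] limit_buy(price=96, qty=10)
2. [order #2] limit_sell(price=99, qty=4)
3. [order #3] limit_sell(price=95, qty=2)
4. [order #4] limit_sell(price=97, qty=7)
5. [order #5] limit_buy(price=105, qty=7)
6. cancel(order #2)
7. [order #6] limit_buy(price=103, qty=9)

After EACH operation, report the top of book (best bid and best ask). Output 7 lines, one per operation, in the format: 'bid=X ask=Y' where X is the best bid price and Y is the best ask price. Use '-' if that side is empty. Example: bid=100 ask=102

After op 1 [order #1] limit_buy(price=96, qty=10): fills=none; bids=[#1:10@96] asks=[-]
After op 2 [order #2] limit_sell(price=99, qty=4): fills=none; bids=[#1:10@96] asks=[#2:4@99]
After op 3 [order #3] limit_sell(price=95, qty=2): fills=#1x#3:2@96; bids=[#1:8@96] asks=[#2:4@99]
After op 4 [order #4] limit_sell(price=97, qty=7): fills=none; bids=[#1:8@96] asks=[#4:7@97 #2:4@99]
After op 5 [order #5] limit_buy(price=105, qty=7): fills=#5x#4:7@97; bids=[#1:8@96] asks=[#2:4@99]
After op 6 cancel(order #2): fills=none; bids=[#1:8@96] asks=[-]
After op 7 [order #6] limit_buy(price=103, qty=9): fills=none; bids=[#6:9@103 #1:8@96] asks=[-]

Answer: bid=96 ask=-
bid=96 ask=99
bid=96 ask=99
bid=96 ask=97
bid=96 ask=99
bid=96 ask=-
bid=103 ask=-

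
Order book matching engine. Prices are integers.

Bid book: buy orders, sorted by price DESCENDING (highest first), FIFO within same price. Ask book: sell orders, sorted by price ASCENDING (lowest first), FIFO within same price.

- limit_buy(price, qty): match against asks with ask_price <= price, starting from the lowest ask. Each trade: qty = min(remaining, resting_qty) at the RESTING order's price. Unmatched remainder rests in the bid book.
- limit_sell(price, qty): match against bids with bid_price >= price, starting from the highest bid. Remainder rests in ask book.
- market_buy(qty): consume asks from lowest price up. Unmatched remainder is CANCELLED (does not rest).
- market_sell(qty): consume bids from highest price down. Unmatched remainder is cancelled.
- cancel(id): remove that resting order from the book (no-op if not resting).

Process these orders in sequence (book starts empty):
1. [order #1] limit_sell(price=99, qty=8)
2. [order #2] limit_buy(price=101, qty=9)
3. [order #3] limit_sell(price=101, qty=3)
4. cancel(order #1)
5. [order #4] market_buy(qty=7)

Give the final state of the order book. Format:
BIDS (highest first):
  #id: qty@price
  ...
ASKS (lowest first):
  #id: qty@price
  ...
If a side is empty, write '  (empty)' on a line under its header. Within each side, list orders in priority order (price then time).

After op 1 [order #1] limit_sell(price=99, qty=8): fills=none; bids=[-] asks=[#1:8@99]
After op 2 [order #2] limit_buy(price=101, qty=9): fills=#2x#1:8@99; bids=[#2:1@101] asks=[-]
After op 3 [order #3] limit_sell(price=101, qty=3): fills=#2x#3:1@101; bids=[-] asks=[#3:2@101]
After op 4 cancel(order #1): fills=none; bids=[-] asks=[#3:2@101]
After op 5 [order #4] market_buy(qty=7): fills=#4x#3:2@101; bids=[-] asks=[-]

Answer: BIDS (highest first):
  (empty)
ASKS (lowest first):
  (empty)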